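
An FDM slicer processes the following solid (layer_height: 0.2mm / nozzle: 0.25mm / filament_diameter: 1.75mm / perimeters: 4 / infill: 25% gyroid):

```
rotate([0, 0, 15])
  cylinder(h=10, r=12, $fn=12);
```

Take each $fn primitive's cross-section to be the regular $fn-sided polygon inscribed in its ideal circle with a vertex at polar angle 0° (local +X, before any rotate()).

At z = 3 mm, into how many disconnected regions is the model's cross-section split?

1

At z = 3 mm: the cylinder: section is a regular 12-gon, circumradius r=12; (whole slice rotated 15° about Z — lengths, areas and connectivity unchanged). The result has 1 disconnected region.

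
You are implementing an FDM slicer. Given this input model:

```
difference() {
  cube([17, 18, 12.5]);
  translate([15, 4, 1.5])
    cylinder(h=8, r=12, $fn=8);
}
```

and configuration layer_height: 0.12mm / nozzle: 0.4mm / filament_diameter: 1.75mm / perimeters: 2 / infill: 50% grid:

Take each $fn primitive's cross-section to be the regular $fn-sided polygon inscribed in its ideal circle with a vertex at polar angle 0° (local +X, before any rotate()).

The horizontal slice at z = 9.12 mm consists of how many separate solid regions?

1

At z = 9.12 mm: the cube (footprint 17×18) is included at this height; the r=12 cylinder at (15, 4) gives a regular 8-gon of circumradius 12 (constant along its height); Subtracting the remaining from the first: starting from the 17×18 cube, the r=12 cylinder at (15, 4) partially overlaps it — only the 177.68 mm² overlap (of its 407.29 mm²) is removed, clipping the outline — 1 connected region. The result has 1 disconnected region.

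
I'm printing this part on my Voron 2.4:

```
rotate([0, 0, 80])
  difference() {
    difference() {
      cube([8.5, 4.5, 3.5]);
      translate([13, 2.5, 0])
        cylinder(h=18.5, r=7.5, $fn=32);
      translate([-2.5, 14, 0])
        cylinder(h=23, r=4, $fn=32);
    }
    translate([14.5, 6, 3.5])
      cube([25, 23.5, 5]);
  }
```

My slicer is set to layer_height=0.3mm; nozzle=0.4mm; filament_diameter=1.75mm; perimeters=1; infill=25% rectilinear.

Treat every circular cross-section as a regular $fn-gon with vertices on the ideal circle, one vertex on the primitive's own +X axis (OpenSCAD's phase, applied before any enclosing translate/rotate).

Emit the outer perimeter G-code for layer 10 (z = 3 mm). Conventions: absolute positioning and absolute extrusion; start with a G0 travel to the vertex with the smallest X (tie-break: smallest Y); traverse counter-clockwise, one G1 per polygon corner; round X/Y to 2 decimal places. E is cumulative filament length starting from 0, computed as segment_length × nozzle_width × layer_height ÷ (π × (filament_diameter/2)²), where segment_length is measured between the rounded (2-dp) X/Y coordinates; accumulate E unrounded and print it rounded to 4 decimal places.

G0 X-4.43 Y0.78 Z3.00
G1 X0.00 Y0.00 E0.2244
G1 X1.03 Y5.87 E0.5217
G1 X-0.04 Y5.74 E0.5755
G1 X-1.51 Y5.85 E0.6491
G1 X-2.92 Y6.25 E0.7222
G1 X-3.42 Y6.50 E0.7501
G1 X-4.43 Y0.78 E1.0399

At z = 3 mm: the 8.5×4.5 cube contributes its full rectangle; the r=7.5 cylinder at (13, 2.5) gives a regular 32-gon of circumradius 7.5 (constant along its height); the r=4 cylinder at (-2.5, 14) contributes a regular 32-gon of circumradius 4; Subtracting the remaining from the first: starting from the 8.5×4.5 cube, the r=7.5 cylinder at (13, 2.5) partially overlaps it — only the 12.86 mm² overlap (of its 175.58 mm²) is removed, clipping the outline; the r=4 cylinder at (-2.5, 14) misses the remaining region (no effect) — 1 connected region; the cube at (14.5, 6) is absent (z outside [3.5, 8.5]); Taking the first minus the rest: none of the subtracted shapes is present at this height, so that combined region is unchanged — 1 connected region; (whole slice rotated 80° about Z — lengths, areas and connectivity unchanged). The outline is a single polygon with 7 vertices. Extrusion per mm of travel: 0.4 × 0.3 / (π × 0.875²) = 0.049890. Accumulating E over each segment gives final E = 1.0399.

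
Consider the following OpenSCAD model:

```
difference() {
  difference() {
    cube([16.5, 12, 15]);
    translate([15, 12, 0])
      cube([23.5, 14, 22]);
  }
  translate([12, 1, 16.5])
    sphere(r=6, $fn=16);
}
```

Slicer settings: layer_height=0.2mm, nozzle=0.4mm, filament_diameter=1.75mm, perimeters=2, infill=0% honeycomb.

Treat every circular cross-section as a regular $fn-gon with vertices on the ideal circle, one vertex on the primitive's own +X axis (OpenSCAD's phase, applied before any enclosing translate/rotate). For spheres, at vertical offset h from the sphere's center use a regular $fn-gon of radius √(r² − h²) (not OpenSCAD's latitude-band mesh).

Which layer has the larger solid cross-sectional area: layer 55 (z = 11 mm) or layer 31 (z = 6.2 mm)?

Layer 55 (z = 11): the cube is present — its section is the full 16.5×12 rectangle (area 198.00 mm²); the cube at (15, 12) (footprint 23.5×14) is included at this height (area 329.00 mm²); After the difference (first − rest): starting from the 16.5×12 cube (198.00 mm²), the 23.5×14 cube at (15, 12) misses the remaining region (no effect) — area = 198.00 mm²; the r=6 sphere at (12, 1) contributes a regular 16-gon of circumradius √(6²−5.5²) = 2.398 (area = (16/2)·2.398²·sin(360°/16) = 17.60 mm²); Taking the first minus the rest: starting from that combined region (198.00 mm²), the r=6 sphere at (12, 1) partially overlaps it — only the 13.40 mm² overlap (of its 17.60 mm²) is removed, clipping the outline — area = 184.60 mm². So its area = 184.60 mm². Layer 31 (z = 6.2): the cube is present — its section is the full 16.5×12 rectangle (area 198.00 mm²); the cube at (15, 12) is present — its section is the full 23.5×14 rectangle (area 329.00 mm²); Subtracting the remaining from the first: starting from the 16.5×12 cube (198.00 mm²), the 23.5×14 cube at (15, 12) misses the remaining region (no effect) — area = 198.00 mm²; the sphere at (12, 1) does not reach this height (|z−center|=10.300 > r=6); Subtracting the remaining from the first: none of the subtracted shapes is present at this height, so the result so far is unchanged — area = 198.00 mm². So its area = 198.00 mm². Layer 31 is larger (198.00 vs 184.60 mm²).

layer 31 (z = 6.2 mm)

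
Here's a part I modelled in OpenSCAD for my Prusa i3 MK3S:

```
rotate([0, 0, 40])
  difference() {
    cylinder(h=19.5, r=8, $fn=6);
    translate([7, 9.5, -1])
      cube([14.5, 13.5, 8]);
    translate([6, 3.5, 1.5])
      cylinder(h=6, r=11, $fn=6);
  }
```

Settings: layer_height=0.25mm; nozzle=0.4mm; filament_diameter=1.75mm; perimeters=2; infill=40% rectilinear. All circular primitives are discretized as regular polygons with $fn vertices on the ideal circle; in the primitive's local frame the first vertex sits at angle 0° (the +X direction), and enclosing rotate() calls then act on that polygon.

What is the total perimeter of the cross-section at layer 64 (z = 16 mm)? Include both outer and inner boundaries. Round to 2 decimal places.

48.00 mm

At z = 16 mm: the cylinder: section is a regular 6-gon, circumradius r=8 (perimeter = 2·6·8.000·sin(180°/6) = 48.00 mm); the cube at (7, 9.5) is absent (z outside [-1, 7]); the cylinder at (6, 3.5) does not reach this height (z outside [1.5, 7.5]); Subtracting the remaining from the first: none of the subtracted shapes is present at this height, so the r=8 cylinder is unchanged — boundary = 48.00 mm; (rotated 40° about Z; rotation is an isometry so areas/perimeters/island counts are preserved). Overall, the cross-section is a single solid region. Total boundary length (outer) = 48.00 mm.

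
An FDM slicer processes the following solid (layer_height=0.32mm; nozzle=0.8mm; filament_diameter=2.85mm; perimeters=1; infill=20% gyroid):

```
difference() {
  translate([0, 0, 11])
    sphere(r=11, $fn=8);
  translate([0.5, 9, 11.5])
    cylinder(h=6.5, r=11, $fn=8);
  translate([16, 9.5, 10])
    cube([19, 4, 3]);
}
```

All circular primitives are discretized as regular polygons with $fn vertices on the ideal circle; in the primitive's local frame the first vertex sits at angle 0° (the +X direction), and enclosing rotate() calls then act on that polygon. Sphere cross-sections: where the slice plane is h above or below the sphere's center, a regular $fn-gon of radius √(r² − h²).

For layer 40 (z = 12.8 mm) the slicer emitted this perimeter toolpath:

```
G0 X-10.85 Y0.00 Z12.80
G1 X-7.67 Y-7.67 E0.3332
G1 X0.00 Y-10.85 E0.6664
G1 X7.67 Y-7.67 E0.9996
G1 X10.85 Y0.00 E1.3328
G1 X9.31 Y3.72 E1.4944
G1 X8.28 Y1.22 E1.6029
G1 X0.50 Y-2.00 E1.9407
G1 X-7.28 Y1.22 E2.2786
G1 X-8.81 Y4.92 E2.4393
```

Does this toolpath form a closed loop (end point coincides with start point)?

no

Start point (G0): (-10.85, 0.00). End point (last G1): the path does not return to the start — open.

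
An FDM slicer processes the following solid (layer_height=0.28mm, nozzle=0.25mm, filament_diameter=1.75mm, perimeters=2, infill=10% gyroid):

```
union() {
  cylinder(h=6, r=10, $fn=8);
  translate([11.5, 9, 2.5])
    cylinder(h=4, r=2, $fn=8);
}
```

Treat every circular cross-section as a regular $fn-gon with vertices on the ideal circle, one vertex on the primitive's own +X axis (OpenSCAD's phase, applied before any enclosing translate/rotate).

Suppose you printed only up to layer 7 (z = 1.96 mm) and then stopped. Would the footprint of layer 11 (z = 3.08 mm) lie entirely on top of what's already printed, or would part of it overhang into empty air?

part overhangs

Compare the two slices. At z = 1.96: the r=10 cylinder gives a regular 8-gon of circumradius 10 (constant along its height) (area = (8/2)·10.000²·sin(360°/8) = 282.84 mm²); the cylinder at (11.5, 9) does not reach this height (z outside [2.5, 6.5]); Merging all regions: only the r=10 cylinder is present, so the union is just that shape — area = 282.84 mm². At z = 3.08: the r=10 cylinder contributes a regular 8-gon of circumradius 10 (area = (8/2)·10.000²·sin(360°/8) = 282.84 mm²); the cylinder at (11.5, 9): section is a regular 8-gon, circumradius r=2 (area = (8/2)·2.000²·sin(360°/8) = 11.31 mm²); Taking the union: the 2 present regions are separate (no shared area or edge), so areas and boundary lengths simply add and each stays a separate island — area = 294.16 mm². Checking containment: at z = 3.08 the cross-section extends beyond the z = 1.96 cross-section by about 11.31 mm².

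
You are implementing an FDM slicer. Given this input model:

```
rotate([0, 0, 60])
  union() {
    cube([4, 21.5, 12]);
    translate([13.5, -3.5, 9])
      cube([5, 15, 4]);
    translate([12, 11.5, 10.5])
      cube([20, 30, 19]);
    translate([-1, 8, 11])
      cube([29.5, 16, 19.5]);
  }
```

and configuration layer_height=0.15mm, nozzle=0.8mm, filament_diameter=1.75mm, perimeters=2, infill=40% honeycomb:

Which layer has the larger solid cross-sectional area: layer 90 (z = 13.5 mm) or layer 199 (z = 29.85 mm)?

layer 90 (z = 13.5 mm)

Layer 90 (z = 13.5): the cube is not intersected at this z (z outside [0, 12]); the cube at (13.5, -3.5) does not reach this height (z outside [9, 13]); the cube at (12, 11.5) is present — its section is the full 20×30 rectangle (area 600.00 mm²); the 29.5×16 cube at (-1, 8) contributes its full rectangle (area 472.00 mm²); Merging all regions: the regions partially overlap — summed areas 1072.00 mm² minus the doubly-counted overlap 206.25 mm² gives 865.75 mm² — area = 865.75 mm²; (whole slice rotated 60° about Z — lengths, areas and connectivity unchanged). So its area = 865.75 mm². Layer 199 (z = 29.85): the cube is not intersected at this z (z outside [0, 12]); the cube at (13.5, -3.5) is absent (z outside [9, 13]); the cube at (12, 11.5) does not reach this height (z outside [10.5, 29.5]); the cube at (-1, 8) (footprint 29.5×16) is included at this height (area 472.00 mm²); Merging all regions: only the 29.5×16 cube at (-1, 8) is present, so the union is just that shape — area = 472.00 mm²; (whole slice rotated 60° about Z — lengths, areas and connectivity unchanged). So its area = 472.00 mm². Layer 90 is larger (865.75 vs 472.00 mm²).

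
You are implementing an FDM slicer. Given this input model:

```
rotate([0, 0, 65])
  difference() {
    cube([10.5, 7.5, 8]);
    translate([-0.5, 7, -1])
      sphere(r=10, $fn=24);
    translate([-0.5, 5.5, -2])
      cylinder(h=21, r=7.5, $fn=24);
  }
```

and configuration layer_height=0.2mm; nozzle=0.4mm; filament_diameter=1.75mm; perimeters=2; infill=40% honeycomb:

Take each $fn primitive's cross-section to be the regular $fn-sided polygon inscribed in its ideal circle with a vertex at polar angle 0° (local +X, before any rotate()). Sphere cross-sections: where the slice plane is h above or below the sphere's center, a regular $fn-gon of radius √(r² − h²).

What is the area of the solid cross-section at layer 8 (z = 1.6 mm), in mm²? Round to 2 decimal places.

At z = 1.6 mm: the 10.5×7.5 cube contributes its full rectangle (area 78.75 mm²); the sphere at (-0.5, 7): section is a regular 24-gon, circumradius = √(r²−h²) = √(10²−2.6²) = 9.656 (area = (24/2)·9.656²·sin(360°/24) = 289.59 mm²); the r=7.5 cylinder at (-0.5, 5.5) contributes a regular 24-gon of circumradius 7.5 (area = (24/2)·7.500²·sin(360°/24) = 174.70 mm²); Taking the first minus the rest: starting from the 10.5×7.5 cube (78.75 mm²), the r=10 sphere at (-0.5, 7) partially overlaps it — only the 61.73 mm² overlap (of its 289.59 mm²) is removed, clipping the outline; the r=7.5 cylinder at (-0.5, 5.5) misses the remaining region (no effect) — area = 17.02 mm²; (whole slice rotated 65° about Z — lengths, areas and connectivity unchanged). Overall, the cross-section is a single solid region. Net area = 17.02 mm².

17.02 mm²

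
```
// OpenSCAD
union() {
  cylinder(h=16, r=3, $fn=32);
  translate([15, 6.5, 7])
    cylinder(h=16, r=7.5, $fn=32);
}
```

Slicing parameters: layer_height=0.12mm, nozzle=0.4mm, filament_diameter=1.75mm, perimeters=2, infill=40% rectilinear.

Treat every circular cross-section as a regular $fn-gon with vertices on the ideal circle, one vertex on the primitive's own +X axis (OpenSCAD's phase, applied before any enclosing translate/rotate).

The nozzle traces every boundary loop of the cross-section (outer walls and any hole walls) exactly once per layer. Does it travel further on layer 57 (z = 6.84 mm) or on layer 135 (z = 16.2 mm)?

Layer 57 (z = 6.84): the r=3 cylinder contributes a regular 32-gon of circumradius 3 (perimeter = 2·32·3.000·sin(180°/32) = 18.82 mm); the cylinder at (15, 6.5) is not intersected at this z (z outside [7, 23]); Combining (union): only the r=3 cylinder is present, so the union is just that shape — boundary = 18.82 mm. So its perimeter = 18.82 mm. Layer 135 (z = 16.2): the cylinder does not reach this height (z outside [0, 16]); the r=7.5 cylinder at (15, 6.5) gives a regular 32-gon of circumradius 7.5 (constant along its height) (perimeter = 2·32·7.500·sin(180°/32) = 47.05 mm); Merging all regions: only the r=7.5 cylinder at (15, 6.5) is present, so the union is just that shape — boundary = 47.05 mm. So its perimeter = 47.05 mm. Layer 135 is larger (47.05 vs 18.82 mm).

layer 135 (z = 16.2 mm)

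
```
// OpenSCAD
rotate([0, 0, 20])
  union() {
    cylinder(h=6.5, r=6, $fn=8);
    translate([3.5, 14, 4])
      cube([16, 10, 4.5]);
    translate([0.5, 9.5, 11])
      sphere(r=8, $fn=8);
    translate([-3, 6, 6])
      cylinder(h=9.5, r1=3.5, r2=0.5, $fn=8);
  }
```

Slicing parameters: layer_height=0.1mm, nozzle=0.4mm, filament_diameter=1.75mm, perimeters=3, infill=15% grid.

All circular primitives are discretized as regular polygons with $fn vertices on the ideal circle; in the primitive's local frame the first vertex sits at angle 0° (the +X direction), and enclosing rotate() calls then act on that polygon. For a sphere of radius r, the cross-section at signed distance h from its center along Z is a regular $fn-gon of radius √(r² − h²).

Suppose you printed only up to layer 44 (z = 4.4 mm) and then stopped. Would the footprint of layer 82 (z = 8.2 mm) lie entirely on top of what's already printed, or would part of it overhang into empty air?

Compare the two slices. At z = 4.4: the cylinder: section is a regular 8-gon, circumradius r=6 (area = (8/2)·6.000²·sin(360°/8) = 101.82 mm²); the cube at (3.5, 14) (footprint 16×10) is included at this height (area 160.00 mm²); the r=8 sphere at (0.5, 9.5) slices to a regular 8-gon of circumradius 4.521 (√(r²−h²) with h=6.6 from center) (area = (8/2)·4.521²·sin(360°/8) = 57.81 mm²); the cone at (-3, 6) does not reach this height (z outside [6, 15.5]); Merging all regions: the regions partially overlap — summed areas 319.64 mm² minus the doubly-counted overlap 1.21 mm² gives 318.43 mm² — area = 318.43 mm²; (whole slice rotated 20° about Z — lengths, areas and connectivity unchanged). At z = 8.2: the cylinder is absent (z outside [0, 6.5]); the 16×10 cube at (3.5, 14) contributes its full rectangle (area 160.00 mm²); the r=8 sphere at (0.5, 9.5) slices to a regular 8-gon of circumradius 7.494 (√(r²−h²) with h=2.8 from center) (area = (8/2)·7.494²·sin(360°/8) = 158.84 mm²); the cone at (-3, 6) contributes a regular 8-gon of circumradius 2.805 (interpolated between r1=3.5 and r2=0.5 at t=0.232) (area = (8/2)·2.805²·sin(360°/8) = 22.26 mm²); Merging all regions: the regions partially overlap — summed areas 341.10 mm² minus the doubly-counted overlap 24.25 mm² gives 316.85 mm² — area = 316.85 mm²; (rotated 20° about Z; rotation is an isometry so areas/perimeters/island counts are preserved). Checking containment: at z = 8.2 the cross-section extends beyond the z = 4.4 cross-section by about 80.87 mm².

part overhangs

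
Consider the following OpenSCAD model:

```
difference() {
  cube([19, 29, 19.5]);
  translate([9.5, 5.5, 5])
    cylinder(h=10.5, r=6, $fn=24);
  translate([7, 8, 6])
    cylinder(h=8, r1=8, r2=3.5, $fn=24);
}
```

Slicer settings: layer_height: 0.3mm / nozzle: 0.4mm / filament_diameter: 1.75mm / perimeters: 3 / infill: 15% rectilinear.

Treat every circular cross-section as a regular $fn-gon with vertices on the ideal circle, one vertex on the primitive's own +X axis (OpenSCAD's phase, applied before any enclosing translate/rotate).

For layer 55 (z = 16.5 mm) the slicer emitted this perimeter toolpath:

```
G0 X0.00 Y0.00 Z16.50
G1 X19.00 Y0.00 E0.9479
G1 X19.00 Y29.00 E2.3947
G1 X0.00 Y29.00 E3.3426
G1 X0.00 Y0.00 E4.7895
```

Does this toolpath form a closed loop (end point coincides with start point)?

Start point (G0): (0.00, 0.00). End point (last G1): the path returns to the start — closed.

yes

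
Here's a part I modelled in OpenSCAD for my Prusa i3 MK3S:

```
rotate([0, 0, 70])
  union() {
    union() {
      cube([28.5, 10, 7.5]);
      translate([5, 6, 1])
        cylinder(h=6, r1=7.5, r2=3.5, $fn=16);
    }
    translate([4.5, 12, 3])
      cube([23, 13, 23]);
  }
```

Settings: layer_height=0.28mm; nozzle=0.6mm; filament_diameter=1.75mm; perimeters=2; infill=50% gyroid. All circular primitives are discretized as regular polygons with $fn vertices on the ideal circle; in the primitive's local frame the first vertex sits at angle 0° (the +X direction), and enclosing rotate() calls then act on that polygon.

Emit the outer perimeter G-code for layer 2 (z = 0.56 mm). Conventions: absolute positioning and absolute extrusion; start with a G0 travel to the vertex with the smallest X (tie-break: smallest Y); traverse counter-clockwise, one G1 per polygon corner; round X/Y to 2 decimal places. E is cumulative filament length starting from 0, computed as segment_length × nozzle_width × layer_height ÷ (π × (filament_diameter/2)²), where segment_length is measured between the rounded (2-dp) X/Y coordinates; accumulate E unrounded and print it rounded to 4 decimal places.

At z = 0.56 mm: the cube is present — its section is the full 28.5×10 rectangle; the cone at (5, 6) is not intersected at this z (z outside [1, 7]); Combining (union): only the 28.5×10 cube is present, so the union is just that shape — 1 connected region; the cube at (4.5, 12) is not intersected at this z (z outside [3, 26]); Merging all regions: only the result so far is present, so the union is just that shape — 1 connected region; (whole slice rotated 70° about Z — lengths, areas and connectivity unchanged). The outline is a single polygon with 4 vertices. Extrusion per mm of travel: 0.6 × 0.28 / (π × 0.875²) = 0.069846. Accumulating E over each segment gives final E = 5.3785.

G0 X-9.40 Y3.42 Z0.56
G1 X0.00 Y0.00 E0.6987
G1 X9.75 Y26.78 E2.6893
G1 X0.35 Y30.20 E3.3879
G1 X-9.40 Y3.42 E5.3785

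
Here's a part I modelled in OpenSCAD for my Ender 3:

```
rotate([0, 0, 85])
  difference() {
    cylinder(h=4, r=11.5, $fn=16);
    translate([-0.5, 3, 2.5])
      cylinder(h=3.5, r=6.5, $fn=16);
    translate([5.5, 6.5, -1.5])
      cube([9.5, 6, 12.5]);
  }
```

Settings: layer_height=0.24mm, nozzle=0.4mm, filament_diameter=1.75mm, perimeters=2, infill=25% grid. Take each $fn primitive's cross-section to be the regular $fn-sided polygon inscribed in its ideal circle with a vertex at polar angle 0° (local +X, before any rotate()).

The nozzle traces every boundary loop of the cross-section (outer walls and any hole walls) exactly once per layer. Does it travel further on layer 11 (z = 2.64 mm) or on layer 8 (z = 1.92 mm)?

Layer 11 (z = 2.64): the r=11.5 cylinder contributes a regular 16-gon of circumradius 11.5 (perimeter = 2·16·11.500·sin(180°/16) = 71.79 mm); the cylinder at (-0.5, 3): section is a regular 16-gon, circumradius r=6.5 (perimeter = 2·16·6.500·sin(180°/16) = 40.58 mm); the cube at (5.5, 6.5) is present — its section is the full 9.5×6 rectangle (perimeter 31.00 mm); Subtracting the remaining from the first: starting from the r=11.5 cylinder, the r=6.5 cylinder at (-0.5, 3) lies wholly inside it (removes its full 129.35 mm² and its 40.58 mm outline becomes a hole wall); the 9.5×6 cube at (5.5, 6.5) partially overlaps it — only the 7.50 mm² overlap (of its 57.00 mm²) is removed, clipping the outline — boundary (outer + 1 inner loop) = 114.36 mm; (whole slice rotated 85° about Z — lengths, areas and connectivity unchanged). So its perimeter = 114.36 mm. Layer 8 (z = 1.92): the r=11.5 cylinder contributes a regular 16-gon of circumradius 11.5 (perimeter = 2·16·11.500·sin(180°/16) = 71.79 mm); the cylinder at (-0.5, 3) is absent (z outside [2.5, 6]); the cube at (5.5, 6.5) (footprint 9.5×6) is included at this height (perimeter 31.00 mm); After the difference (first − rest): starting from the r=11.5 cylinder, the 9.5×6 cube at (5.5, 6.5) partially overlaps it — only the 7.50 mm² overlap (of its 57.00 mm²) is removed, clipping the outline — boundary = 73.78 mm; (whole slice rotated 85° about Z — lengths, areas and connectivity unchanged). So its perimeter = 73.78 mm. Layer 11 is larger (114.36 vs 73.78 mm).

layer 11 (z = 2.64 mm)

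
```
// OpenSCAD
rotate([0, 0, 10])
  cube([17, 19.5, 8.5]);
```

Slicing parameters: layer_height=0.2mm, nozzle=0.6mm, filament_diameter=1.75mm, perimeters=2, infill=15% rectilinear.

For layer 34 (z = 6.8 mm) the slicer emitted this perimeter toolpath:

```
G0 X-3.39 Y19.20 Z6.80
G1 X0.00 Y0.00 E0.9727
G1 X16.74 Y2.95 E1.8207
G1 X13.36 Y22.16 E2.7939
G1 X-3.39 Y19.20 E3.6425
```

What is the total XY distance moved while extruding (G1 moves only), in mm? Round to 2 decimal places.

Sum the Euclidean lengths of each G1 segment: total = 73.01 mm.

73.01 mm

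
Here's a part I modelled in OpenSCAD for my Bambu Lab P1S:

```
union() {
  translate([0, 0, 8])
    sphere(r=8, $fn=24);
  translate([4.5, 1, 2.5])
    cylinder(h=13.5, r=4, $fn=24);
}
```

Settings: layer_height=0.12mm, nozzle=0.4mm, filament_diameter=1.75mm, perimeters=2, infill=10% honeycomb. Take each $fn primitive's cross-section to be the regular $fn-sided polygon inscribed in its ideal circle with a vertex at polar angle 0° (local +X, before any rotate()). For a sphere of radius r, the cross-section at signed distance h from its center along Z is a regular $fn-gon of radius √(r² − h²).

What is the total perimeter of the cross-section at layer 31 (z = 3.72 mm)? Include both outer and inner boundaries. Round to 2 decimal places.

At z = 3.72 mm: the r=8 sphere contributes a regular 24-gon of circumradius √(8²−4.28²) = 6.759 (perimeter = 2·24·6.759·sin(180°/24) = 42.35 mm); the cylinder at (4.5, 1): section is a regular 24-gon, circumradius r=4 (perimeter = 2·24·4.000·sin(180°/24) = 25.06 mm); Merging all regions: the regions partially overlap (shared area 38.28 mm²), so the edge portions inside another operand are dropped and the merged outline is re-measured after clipping — boundary = 44.81 mm. Overall, the cross-section is a single solid region. Total boundary length (outer) = 44.81 mm.

44.81 mm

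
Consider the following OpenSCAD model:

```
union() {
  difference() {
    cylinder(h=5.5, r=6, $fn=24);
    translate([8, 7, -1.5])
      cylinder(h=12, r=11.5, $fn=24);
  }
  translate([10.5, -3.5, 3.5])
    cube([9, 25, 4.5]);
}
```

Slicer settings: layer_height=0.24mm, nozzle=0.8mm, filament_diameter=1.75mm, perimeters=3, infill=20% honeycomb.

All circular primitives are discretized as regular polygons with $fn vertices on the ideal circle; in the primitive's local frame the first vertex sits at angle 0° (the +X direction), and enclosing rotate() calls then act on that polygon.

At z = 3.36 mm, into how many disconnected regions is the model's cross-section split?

1

At z = 3.36 mm: the cylinder: section is a regular 24-gon, circumradius r=6; the cylinder at (8, 7): section is a regular 24-gon, circumradius r=11.5; After the difference (first − rest): starting from the r=6 cylinder, the r=11.5 cylinder at (8, 7) partially overlaps it — only the 59.06 mm² overlap (of its 410.75 mm²) is removed, clipping the outline — 1 connected region; the cube at (10.5, -3.5) is not intersected at this z (z outside [3.5, 8]); Merging all regions: only that combined region is present, so the union is just that shape — 1 connected region. The result has 1 disconnected region.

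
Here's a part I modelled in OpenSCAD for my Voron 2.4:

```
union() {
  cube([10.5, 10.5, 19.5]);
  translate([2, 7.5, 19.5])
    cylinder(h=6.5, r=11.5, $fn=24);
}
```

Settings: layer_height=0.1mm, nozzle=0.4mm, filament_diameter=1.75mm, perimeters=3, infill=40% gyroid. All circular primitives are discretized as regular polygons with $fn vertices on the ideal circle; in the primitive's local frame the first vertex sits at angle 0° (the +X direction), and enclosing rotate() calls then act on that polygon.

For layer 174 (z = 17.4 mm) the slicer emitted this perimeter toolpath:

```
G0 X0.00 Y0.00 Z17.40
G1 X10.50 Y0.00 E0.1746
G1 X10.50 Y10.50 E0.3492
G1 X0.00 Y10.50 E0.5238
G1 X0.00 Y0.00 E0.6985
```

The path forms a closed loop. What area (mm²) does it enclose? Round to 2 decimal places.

110.25 mm²

Apply the shoelace formula to the sequence of (X, Y) vertices; enclosed area = 110.25 mm².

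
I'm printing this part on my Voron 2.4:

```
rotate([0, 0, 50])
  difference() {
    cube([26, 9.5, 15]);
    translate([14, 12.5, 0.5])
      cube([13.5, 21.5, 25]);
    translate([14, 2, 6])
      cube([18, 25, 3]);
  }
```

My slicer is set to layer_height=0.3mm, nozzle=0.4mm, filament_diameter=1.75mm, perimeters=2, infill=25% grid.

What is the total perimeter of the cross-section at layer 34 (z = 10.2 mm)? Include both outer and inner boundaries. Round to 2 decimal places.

At z = 10.2 mm: the cube is present — its section is the full 26×9.5 rectangle (perimeter 71.00 mm); the cube at (14, 12.5) is present — its section is the full 13.5×21.5 rectangle (perimeter 70.00 mm); the cube at (14, 2) is not intersected at this z (z outside [6, 9]); After the difference (first − rest): starting from the 26×9.5 cube, the 13.5×21.5 cube at (14, 12.5) misses the remaining region (no effect) — boundary = 71.00 mm; (whole slice rotated 50° about Z — lengths, areas and connectivity unchanged). Overall, the cross-section is a single solid region. Total boundary length (outer) = 71.00 mm.

71.00 mm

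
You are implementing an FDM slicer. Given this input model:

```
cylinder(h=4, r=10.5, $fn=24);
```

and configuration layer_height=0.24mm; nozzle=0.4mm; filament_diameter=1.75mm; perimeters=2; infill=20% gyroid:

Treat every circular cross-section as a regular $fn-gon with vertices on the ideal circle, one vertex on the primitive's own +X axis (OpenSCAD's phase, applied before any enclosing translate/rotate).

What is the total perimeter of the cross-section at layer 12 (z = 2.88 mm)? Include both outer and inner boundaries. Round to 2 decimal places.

65.79 mm

At z = 2.88 mm: the cylinder: section is a regular 24-gon, circumradius r=10.5 (perimeter = 2·24·10.500·sin(180°/24) = 65.79 mm). Overall, the cross-section is a single solid region. Total boundary length (outer) = 65.79 mm.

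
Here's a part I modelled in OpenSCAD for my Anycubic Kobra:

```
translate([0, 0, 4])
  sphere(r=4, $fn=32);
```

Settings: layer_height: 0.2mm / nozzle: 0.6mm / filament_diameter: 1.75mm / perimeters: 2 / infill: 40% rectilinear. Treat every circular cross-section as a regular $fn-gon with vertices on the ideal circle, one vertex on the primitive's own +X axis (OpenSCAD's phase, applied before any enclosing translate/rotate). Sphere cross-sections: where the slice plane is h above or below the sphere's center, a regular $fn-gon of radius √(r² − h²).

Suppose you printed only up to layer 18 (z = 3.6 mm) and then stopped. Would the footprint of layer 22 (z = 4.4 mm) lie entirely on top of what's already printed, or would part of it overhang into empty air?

entirely on top

Compare the two slices. At z = 3.6: the sphere: section is a regular 32-gon, circumradius = √(r²−h²) = √(4²−0.4²) = 3.980 (area = (32/2)·3.980²·sin(360°/32) = 49.44 mm²). At z = 4.4: the r=4 sphere contributes a regular 32-gon of circumradius √(4²−0.4²) = 3.980 (area = (32/2)·3.980²·sin(360°/32) = 49.44 mm²). Checking containment: the cross-section at z = 4.4 is a subset of the cross-section at z = 3.6.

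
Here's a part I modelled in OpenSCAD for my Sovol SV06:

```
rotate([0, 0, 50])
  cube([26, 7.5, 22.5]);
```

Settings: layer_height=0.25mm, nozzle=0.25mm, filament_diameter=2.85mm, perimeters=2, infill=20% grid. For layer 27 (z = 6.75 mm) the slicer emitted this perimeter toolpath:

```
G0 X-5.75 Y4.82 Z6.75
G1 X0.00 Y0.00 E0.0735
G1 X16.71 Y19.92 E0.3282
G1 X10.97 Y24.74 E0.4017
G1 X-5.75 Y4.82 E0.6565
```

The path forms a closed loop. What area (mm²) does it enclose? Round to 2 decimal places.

Apply the shoelace formula to the sequence of (X, Y) vertices; enclosed area = 195.01 mm².

195.01 mm²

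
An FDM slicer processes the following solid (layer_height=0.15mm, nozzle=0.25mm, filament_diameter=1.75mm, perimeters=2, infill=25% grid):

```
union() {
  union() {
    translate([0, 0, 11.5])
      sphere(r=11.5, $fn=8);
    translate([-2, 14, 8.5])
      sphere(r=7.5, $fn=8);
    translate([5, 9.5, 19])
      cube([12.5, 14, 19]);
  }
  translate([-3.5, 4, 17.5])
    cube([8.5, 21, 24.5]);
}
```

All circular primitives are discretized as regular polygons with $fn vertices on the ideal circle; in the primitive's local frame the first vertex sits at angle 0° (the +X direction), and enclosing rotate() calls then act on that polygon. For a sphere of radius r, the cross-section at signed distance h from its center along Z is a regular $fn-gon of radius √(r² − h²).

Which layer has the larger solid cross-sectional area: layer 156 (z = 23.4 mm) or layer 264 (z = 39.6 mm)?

Layer 156 (z = 23.4): the sphere is not intersected at this z (|z−center|=11.900 > r=11.5); the sphere at (-2, 14) does not reach this height (|z−center|=14.900 > r=7.5); the 12.5×14 cube at (5, 9.5) contributes its full rectangle (area 175.00 mm²); Merging all regions: only the 12.5×14 cube at (5, 9.5) is present, so the union is just that shape — area = 175.00 mm²; the cube at (-3.5, 4) is present — its section is the full 8.5×21 rectangle (area 178.50 mm²); Merging all regions: the 2 present regions share edge segments without overlapping in area, so areas simply add but the touching pieces fuse into one outline (the shared edge portions become interior and drop out of the boundary) — area = 353.50 mm². So its area = 353.50 mm². Layer 264 (z = 39.6): the sphere is not intersected at this z (|z−center|=28.100 > r=11.5); the sphere at (-2, 14) is not intersected at this z (|z−center|=31.100 > r=7.5); the cube at (5, 9.5) is absent (z outside [19, 38]); Combining (union): nothing is present at this height; the 8.5×21 cube at (-3.5, 4) contributes its full rectangle (area 178.50 mm²); Combining (union): only the 8.5×21 cube at (-3.5, 4) is present, so the union is just that shape — area = 178.50 mm². So its area = 178.50 mm². Layer 156 is larger (353.50 vs 178.50 mm²).

layer 156 (z = 23.4 mm)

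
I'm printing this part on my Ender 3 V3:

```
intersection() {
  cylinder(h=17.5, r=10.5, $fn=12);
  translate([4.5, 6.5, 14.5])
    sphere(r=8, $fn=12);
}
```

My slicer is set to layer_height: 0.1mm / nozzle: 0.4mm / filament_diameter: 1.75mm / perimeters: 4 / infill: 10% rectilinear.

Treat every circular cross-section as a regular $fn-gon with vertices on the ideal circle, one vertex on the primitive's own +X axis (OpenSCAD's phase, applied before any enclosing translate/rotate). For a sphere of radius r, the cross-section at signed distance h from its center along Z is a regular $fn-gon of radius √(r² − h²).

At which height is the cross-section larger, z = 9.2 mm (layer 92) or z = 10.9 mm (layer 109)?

Layer 92 (z = 9.2): the r=10.5 cylinder contributes a regular 12-gon of circumradius 10.5 (area = (12/2)·10.500²·sin(360°/12) = 330.75 mm²); the sphere at (4.5, 6.5): section is a regular 12-gon, circumradius = √(r²−h²) = √(8²−5.3²) = 5.992 (area = (12/2)·5.992²·sin(360°/12) = 107.73 mm²); Keeping only the common overlap: the r=8 sphere at (4.5, 6.5) partially overlaps the r=10.5 cylinder; clipping to the common part keeps 74.63 mm² — area = 74.63 mm². So its area = 74.63 mm². Layer 109 (z = 10.9): the r=10.5 cylinder contributes a regular 12-gon of circumradius 10.5 (area = (12/2)·10.500²·sin(360°/12) = 330.75 mm²); the sphere at (4.5, 6.5): section is a regular 12-gon, circumradius = √(r²−h²) = √(8²−3.6²) = 7.144 (area = (12/2)·7.144²·sin(360°/12) = 153.12 mm²); Keeping only the common overlap: the r=8 sphere at (4.5, 6.5) partially overlaps the r=10.5 cylinder; clipping to the common part keeps 97.47 mm² — area = 97.47 mm². So its area = 97.47 mm². Layer 109 is larger (97.47 vs 74.63 mm²).

layer 109 (z = 10.9 mm)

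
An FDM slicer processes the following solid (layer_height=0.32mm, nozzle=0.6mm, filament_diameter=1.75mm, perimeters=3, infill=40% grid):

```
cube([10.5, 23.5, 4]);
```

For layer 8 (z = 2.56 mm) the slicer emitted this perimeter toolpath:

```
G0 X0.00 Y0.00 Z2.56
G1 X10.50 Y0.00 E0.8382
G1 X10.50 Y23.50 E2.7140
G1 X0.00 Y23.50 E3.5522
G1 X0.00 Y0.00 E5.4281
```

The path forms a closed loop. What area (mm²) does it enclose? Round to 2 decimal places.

246.75 mm²

Apply the shoelace formula to the sequence of (X, Y) vertices; enclosed area = 246.75 mm².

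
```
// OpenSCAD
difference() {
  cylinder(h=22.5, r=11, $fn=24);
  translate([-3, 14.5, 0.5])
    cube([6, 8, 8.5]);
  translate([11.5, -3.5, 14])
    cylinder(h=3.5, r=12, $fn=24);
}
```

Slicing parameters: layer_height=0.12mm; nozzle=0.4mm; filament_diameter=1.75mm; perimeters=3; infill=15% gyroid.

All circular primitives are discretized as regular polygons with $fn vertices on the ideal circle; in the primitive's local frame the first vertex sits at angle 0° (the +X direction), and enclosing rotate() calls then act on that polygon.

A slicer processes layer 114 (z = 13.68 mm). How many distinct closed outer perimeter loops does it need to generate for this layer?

At z = 13.68 mm: the r=11 cylinder gives a regular 24-gon of circumradius 11 (constant along its height); the cube at (-3, 14.5) is absent (z outside [0.5, 9]); the cylinder at (11.5, -3.5) is absent (z outside [14, 17.5]); After the difference (first − rest): none of the subtracted shapes is present at this height, so the r=11 cylinder is unchanged — 1 connected region. The result has 1 disconnected region.

1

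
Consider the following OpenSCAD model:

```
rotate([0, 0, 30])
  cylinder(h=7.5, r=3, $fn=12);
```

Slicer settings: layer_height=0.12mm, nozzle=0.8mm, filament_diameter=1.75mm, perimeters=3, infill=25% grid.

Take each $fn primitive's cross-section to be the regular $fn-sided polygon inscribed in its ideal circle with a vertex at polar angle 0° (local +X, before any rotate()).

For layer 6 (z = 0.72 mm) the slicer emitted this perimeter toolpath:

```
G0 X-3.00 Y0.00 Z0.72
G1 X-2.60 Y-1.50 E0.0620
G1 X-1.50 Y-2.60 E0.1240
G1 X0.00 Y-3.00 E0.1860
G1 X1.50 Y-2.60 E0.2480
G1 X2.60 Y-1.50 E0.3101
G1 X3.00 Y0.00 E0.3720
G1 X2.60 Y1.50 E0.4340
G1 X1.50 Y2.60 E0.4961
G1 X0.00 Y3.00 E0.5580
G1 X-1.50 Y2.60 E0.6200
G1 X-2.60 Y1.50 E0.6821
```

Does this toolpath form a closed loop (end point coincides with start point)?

Start point (G0): (-3.00, 0.00). End point (last G1): the path does not return to the start — open.

no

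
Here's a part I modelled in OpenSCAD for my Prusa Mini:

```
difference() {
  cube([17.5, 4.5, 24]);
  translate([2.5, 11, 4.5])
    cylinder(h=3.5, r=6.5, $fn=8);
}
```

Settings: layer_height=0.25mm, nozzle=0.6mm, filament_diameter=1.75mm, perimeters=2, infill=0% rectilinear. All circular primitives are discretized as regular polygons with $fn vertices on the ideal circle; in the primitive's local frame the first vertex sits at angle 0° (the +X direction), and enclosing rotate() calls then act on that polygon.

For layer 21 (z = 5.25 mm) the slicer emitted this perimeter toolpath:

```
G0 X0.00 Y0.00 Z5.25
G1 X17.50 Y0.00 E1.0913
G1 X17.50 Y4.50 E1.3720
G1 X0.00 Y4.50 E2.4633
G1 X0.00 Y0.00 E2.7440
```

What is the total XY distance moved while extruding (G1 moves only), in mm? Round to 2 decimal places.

44.00 mm

Sum the Euclidean lengths of each G1 segment: total = 44.00 mm.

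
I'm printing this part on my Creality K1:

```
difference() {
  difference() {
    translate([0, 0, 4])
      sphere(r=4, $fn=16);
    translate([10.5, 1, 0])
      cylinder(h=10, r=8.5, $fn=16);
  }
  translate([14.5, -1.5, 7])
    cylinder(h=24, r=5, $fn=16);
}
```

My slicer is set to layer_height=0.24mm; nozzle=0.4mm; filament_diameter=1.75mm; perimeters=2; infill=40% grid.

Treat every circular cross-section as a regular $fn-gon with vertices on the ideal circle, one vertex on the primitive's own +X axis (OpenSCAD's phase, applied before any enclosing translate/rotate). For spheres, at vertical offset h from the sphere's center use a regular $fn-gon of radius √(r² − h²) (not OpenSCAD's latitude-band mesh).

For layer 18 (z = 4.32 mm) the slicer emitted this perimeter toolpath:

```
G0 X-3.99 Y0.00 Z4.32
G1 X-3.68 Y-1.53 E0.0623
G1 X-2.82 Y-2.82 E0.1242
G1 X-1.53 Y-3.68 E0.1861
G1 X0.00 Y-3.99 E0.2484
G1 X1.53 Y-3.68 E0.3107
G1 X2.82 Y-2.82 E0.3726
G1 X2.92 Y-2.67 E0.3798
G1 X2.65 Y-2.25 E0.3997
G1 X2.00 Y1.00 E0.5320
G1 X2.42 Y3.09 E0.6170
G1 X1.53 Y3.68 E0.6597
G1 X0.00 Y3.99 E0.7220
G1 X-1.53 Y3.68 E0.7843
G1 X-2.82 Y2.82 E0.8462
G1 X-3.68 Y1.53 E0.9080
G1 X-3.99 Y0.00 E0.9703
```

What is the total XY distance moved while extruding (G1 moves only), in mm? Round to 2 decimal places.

Sum the Euclidean lengths of each G1 segment: total = 24.31 mm.

24.31 mm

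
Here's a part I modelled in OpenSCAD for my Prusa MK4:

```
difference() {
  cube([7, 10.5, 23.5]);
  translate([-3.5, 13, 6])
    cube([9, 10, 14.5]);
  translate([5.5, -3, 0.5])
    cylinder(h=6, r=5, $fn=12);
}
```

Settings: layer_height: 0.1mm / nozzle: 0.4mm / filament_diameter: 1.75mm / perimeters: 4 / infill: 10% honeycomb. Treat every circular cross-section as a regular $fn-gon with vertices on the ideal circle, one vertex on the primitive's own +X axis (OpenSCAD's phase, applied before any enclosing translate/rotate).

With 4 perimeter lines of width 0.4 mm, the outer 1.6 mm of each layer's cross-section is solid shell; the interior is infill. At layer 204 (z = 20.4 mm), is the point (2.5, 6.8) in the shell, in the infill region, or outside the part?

At z = 20.4 mm: the cube (footprint 7×10.5) is included at this height; the 9×10 cube at (-3.5, 13) contributes its full rectangle; the cylinder at (5.5, -3) does not reach this height (z outside [0.5, 6.5]); Subtracting the remaining from the first: starting from the 7×10.5 cube, the 9×10 cube at (-3.5, 13) misses the remaining region (no effect) — 1 connected region. Overall, the cross-section is a single solid region. The nearest boundary edge runs (0.00, 0.00)→(0.00, 10.50); distance from the point to it = 2.50 mm. The point is inside the cross-section and 2.50 mm from the nearest boundary — more than the 1.6 mm shell width (4 × 0.4), so it's in the infill interior.

infill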